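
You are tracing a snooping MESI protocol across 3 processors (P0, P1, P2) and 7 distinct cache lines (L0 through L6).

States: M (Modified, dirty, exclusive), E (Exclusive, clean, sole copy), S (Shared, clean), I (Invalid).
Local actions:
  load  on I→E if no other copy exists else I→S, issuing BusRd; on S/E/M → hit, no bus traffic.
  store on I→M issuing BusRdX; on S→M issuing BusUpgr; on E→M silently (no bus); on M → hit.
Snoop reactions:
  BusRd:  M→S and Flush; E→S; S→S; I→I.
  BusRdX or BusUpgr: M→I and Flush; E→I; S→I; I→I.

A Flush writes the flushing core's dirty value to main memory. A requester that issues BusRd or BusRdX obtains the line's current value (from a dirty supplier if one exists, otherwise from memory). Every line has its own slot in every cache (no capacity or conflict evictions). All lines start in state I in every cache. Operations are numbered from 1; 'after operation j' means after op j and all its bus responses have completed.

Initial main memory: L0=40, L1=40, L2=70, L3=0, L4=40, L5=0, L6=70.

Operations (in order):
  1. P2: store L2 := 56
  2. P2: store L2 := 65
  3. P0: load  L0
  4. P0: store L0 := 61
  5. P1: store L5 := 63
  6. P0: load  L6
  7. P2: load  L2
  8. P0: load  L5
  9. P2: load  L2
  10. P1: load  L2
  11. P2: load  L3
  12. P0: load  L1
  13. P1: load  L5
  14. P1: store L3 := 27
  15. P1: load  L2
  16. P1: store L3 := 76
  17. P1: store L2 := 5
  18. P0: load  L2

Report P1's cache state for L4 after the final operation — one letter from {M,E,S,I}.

1. P2: store L2 := 56  bus=[BusRdX]  L2: P0=I P1=I P2=M  mem[L2]=70
2. P2: store L2 := 65  bus=[-]  L2: P0=I P1=I P2=M  mem[L2]=70
3. P0: load  L0  bus=[BusRd]  L0: P0=E P1=I P2=I  mem[L0]=40
4. P0: store L0 := 61  bus=[-]  L0: P0=M P1=I P2=I  mem[L0]=40
5. P1: store L5 := 63  bus=[BusRdX]  L5: P0=I P1=M P2=I  mem[L5]=0
6. P0: load  L6  bus=[BusRd]  L6: P0=E P1=I P2=I  mem[L6]=70
7. P2: load  L2  bus=[-]  L2: P0=I P1=I P2=M  mem[L2]=70
8. P0: load  L5  bus=[BusRd,Flush]  L5: P0=S P1=S P2=I  mem[L5]=63
9. P2: load  L2  bus=[-]  L2: P0=I P1=I P2=M  mem[L2]=70
10. P1: load  L2  bus=[BusRd,Flush]  L2: P0=I P1=S P2=S  mem[L2]=65
11. P2: load  L3  bus=[BusRd]  L3: P0=I P1=I P2=E  mem[L3]=0
12. P0: load  L1  bus=[BusRd]  L1: P0=E P1=I P2=I  mem[L1]=40
13. P1: load  L5  bus=[-]  L5: P0=S P1=S P2=I  mem[L5]=63
14. P1: store L3 := 27  bus=[BusRdX]  L3: P0=I P1=M P2=I  mem[L3]=0
15. P1: load  L2  bus=[-]  L2: P0=I P1=S P2=S  mem[L2]=65
16. P1: store L3 := 76  bus=[-]  L3: P0=I P1=M P2=I  mem[L3]=0
17. P1: store L2 := 5  bus=[BusUpgr]  L2: P0=I P1=M P2=I  mem[L2]=65
18. P0: load  L2  bus=[BusRd,Flush]  L2: P0=S P1=S P2=I  mem[L2]=5

state = I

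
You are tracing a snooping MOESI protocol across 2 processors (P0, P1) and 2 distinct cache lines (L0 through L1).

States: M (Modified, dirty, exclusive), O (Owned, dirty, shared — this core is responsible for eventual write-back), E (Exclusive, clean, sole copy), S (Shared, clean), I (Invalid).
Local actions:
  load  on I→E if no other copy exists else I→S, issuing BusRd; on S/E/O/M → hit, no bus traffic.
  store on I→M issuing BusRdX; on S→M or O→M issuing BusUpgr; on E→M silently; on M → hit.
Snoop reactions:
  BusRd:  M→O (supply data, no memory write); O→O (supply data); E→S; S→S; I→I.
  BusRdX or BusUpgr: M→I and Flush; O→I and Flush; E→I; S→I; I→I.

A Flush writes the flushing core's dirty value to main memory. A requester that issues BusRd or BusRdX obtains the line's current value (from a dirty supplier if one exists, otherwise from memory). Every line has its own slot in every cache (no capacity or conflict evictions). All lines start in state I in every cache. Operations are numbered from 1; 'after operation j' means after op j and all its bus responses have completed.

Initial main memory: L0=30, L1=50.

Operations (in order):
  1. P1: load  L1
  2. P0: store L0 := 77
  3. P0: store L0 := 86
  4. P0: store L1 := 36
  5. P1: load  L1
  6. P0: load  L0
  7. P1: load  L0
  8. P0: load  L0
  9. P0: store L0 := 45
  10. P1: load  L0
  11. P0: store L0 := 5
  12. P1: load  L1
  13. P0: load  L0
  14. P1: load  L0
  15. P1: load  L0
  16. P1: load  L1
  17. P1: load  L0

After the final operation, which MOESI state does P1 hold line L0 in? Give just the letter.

  op1 P1: load  L1 → I/E on L1; bus BusRd; mem=50
  op2 P0: store L0 := 77 → M/I on L0; bus BusRdX; mem=30
  op3 P0: store L0 := 86 → M/I on L0; bus (none); mem=30
  op4 P0: store L1 := 36 → M/I on L1; bus BusRdX; mem=50
  op5 P1: load  L1 → O/S on L1; bus BusRd; mem=50
  op6 P0: load  L0 → M/I on L0; bus (none); mem=30
  op7 P1: load  L0 → O/S on L0; bus BusRd; mem=30
  op8 P0: load  L0 → O/S on L0; bus (none); mem=30
  op9 P0: store L0 := 45 → M/I on L0; bus BusUpgr; mem=30
  op10 P1: load  L0 → O/S on L0; bus BusRd; mem=30
  op11 P0: store L0 := 5 → M/I on L0; bus BusUpgr; mem=30
  op12 P1: load  L1 → O/S on L1; bus (none); mem=50
  op13 P0: load  L0 → M/I on L0; bus (none); mem=30
  op14 P1: load  L0 → O/S on L0; bus BusRd; mem=30
  op15 P1: load  L0 → O/S on L0; bus (none); mem=30
  op16 P1: load  L1 → O/S on L1; bus (none); mem=50
  op17 P1: load  L0 → O/S on L0; bus (none); mem=30

state = S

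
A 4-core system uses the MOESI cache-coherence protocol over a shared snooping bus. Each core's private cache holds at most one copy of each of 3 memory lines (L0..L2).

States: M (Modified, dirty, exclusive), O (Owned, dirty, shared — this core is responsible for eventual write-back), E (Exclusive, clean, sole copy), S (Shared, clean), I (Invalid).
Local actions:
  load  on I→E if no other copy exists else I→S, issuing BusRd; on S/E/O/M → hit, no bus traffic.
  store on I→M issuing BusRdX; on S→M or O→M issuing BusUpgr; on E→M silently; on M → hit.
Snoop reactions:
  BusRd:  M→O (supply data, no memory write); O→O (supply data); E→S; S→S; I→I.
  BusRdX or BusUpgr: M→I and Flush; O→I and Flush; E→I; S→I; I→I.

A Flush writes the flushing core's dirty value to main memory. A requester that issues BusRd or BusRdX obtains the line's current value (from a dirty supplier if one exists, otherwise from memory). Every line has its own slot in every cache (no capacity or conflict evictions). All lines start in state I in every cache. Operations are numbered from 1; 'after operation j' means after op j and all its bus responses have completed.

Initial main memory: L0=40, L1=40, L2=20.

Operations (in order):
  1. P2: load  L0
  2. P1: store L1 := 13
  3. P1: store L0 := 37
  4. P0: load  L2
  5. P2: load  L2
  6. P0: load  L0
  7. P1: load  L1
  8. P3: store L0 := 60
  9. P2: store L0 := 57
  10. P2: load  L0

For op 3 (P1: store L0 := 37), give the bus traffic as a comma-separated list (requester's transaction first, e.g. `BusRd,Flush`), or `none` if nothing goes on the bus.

step 1: P2: load  L0  ⟶  IIEI  (L0)  txn=BusRd  M[L0]=40
step 2: P1: store L1 := 13  ⟶  IMII  (L1)  txn=BusRdX  M[L1]=40
step 3: P1: store L0 := 37  ⟶  IMII  (L0)  txn=BusRdX  M[L0]=40
step 4: P0: load  L2  ⟶  EIII  (L2)  txn=BusRd  M[L2]=20
step 5: P2: load  L2  ⟶  SISI  (L2)  txn=BusRd  M[L2]=20
step 6: P0: load  L0  ⟶  SOII  (L0)  txn=BusRd  M[L0]=40
step 7: P1: load  L1  ⟶  IMII  (L1)  txn=∅  M[L1]=40
step 8: P3: store L0 := 60  ⟶  IIIM  (L0)  txn=BusRdX+Flush  M[L0]=37
step 9: P2: store L0 := 57  ⟶  IIMI  (L0)  txn=BusRdX+Flush  M[L0]=60
step 10: P2: load  L0  ⟶  IIMI  (L0)  txn=∅  M[L0]=60

bus = BusRdX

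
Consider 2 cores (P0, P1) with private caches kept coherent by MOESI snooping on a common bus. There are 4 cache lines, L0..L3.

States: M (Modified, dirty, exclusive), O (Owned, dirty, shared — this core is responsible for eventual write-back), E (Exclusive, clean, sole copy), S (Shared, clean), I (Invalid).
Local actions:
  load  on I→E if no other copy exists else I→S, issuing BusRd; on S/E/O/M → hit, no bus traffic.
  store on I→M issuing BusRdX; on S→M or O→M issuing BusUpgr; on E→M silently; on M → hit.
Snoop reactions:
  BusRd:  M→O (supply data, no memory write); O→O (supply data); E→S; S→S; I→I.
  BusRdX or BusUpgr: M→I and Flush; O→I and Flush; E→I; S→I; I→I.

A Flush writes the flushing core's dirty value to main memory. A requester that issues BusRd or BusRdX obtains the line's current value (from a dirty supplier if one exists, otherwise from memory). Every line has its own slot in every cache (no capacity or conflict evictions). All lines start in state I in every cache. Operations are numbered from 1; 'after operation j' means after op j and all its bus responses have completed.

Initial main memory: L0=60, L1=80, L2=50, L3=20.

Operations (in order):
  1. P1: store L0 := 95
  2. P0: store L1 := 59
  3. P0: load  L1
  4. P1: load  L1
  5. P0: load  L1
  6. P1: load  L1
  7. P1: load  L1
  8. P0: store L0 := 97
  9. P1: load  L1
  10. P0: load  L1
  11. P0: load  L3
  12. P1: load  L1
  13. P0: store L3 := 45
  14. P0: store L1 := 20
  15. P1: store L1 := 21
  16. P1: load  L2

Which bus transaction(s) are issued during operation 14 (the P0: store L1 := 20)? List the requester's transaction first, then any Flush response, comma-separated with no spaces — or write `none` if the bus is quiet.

bus = BusUpgr

  op1 P1: store L0 := 95 → I/M on L0; bus BusRdX; mem=60
  op2 P0: store L1 := 59 → M/I on L1; bus BusRdX; mem=80
  op3 P0: load  L1 → M/I on L1; bus (none); mem=80
  op4 P1: load  L1 → O/S on L1; bus BusRd; mem=80
  op5 P0: load  L1 → O/S on L1; bus (none); mem=80
  op6 P1: load  L1 → O/S on L1; bus (none); mem=80
  op7 P1: load  L1 → O/S on L1; bus (none); mem=80
  op8 P0: store L0 := 97 → M/I on L0; bus BusRdX Flush; mem=95
  op9 P1: load  L1 → O/S on L1; bus (none); mem=80
  op10 P0: load  L1 → O/S on L1; bus (none); mem=80
  op11 P0: load  L3 → E/I on L3; bus BusRd; mem=20
  op12 P1: load  L1 → O/S on L1; bus (none); mem=80
  op13 P0: store L3 := 45 → M/I on L3; bus (none); mem=20
  op14 P0: store L1 := 20 → M/I on L1; bus BusUpgr; mem=80
  op15 P1: store L1 := 21 → I/M on L1; bus BusRdX Flush; mem=20
  op16 P1: load  L2 → I/E on L2; bus BusRd; mem=50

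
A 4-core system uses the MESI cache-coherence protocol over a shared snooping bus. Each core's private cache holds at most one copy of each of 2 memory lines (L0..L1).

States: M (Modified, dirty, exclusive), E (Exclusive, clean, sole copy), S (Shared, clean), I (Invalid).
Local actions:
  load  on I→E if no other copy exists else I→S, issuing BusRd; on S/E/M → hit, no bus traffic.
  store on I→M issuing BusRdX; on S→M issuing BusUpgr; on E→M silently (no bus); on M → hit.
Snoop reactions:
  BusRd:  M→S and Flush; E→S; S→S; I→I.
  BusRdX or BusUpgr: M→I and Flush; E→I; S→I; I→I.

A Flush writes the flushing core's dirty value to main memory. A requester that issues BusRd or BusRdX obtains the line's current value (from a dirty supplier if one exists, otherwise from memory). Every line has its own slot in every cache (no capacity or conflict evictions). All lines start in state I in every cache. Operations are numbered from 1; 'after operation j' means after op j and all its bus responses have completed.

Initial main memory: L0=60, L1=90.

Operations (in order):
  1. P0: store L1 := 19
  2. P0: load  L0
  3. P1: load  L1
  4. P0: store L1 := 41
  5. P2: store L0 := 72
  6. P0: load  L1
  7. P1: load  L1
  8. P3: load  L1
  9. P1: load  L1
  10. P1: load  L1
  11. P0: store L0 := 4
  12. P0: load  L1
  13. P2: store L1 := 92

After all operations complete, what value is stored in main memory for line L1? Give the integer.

memory[L1] = 41

1. P0: store L1 := 19  bus=[BusRdX]  L1: P0=M P1=I P2=I P3=I  mem[L1]=90
2. P0: load  L0  bus=[BusRd]  L0: P0=E P1=I P2=I P3=I  mem[L0]=60
3. P1: load  L1  bus=[BusRd,Flush]  L1: P0=S P1=S P2=I P3=I  mem[L1]=19
4. P0: store L1 := 41  bus=[BusUpgr]  L1: P0=M P1=I P2=I P3=I  mem[L1]=19
5. P2: store L0 := 72  bus=[BusRdX]  L0: P0=I P1=I P2=M P3=I  mem[L0]=60
6. P0: load  L1  bus=[-]  L1: P0=M P1=I P2=I P3=I  mem[L1]=19
7. P1: load  L1  bus=[BusRd,Flush]  L1: P0=S P1=S P2=I P3=I  mem[L1]=41
8. P3: load  L1  bus=[BusRd]  L1: P0=S P1=S P2=I P3=S  mem[L1]=41
9. P1: load  L1  bus=[-]  L1: P0=S P1=S P2=I P3=S  mem[L1]=41
10. P1: load  L1  bus=[-]  L1: P0=S P1=S P2=I P3=S  mem[L1]=41
11. P0: store L0 := 4  bus=[BusRdX,Flush]  L0: P0=M P1=I P2=I P3=I  mem[L0]=72
12. P0: load  L1  bus=[-]  L1: P0=S P1=S P2=I P3=S  mem[L1]=41
13. P2: store L1 := 92  bus=[BusRdX]  L1: P0=I P1=I P2=M P3=I  mem[L1]=41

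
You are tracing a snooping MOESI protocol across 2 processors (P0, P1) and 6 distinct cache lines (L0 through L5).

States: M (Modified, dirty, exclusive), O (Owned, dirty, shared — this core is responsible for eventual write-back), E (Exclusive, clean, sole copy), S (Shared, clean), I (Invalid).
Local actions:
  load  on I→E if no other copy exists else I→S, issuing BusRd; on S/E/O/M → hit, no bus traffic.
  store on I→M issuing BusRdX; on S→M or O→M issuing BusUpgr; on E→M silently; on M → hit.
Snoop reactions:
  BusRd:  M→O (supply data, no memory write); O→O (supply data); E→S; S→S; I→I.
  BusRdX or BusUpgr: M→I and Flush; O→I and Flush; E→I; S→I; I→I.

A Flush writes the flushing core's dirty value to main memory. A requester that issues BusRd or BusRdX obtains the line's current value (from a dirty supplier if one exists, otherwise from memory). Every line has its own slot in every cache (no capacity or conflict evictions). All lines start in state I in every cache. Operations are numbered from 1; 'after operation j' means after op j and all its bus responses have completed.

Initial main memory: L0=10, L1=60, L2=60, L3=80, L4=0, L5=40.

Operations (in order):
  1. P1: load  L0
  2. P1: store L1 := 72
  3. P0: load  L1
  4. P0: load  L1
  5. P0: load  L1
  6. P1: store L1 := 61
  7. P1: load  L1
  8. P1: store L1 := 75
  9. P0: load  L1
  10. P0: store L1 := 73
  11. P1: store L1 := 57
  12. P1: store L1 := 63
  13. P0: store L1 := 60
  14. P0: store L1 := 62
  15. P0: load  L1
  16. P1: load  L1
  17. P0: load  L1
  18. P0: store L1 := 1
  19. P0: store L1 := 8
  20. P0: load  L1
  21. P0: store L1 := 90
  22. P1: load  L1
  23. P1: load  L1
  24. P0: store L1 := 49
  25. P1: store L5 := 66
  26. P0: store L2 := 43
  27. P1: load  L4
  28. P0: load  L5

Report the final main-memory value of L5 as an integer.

[1] P1: load  L0 | P0:I, P1:E(10) | bus: BusRd
[2] P1: store L1 := 72 | P0:I, P1:M(72) | bus: BusRdX
[3] P0: load  L1 | P0:S(72), P1:O(72) | bus: BusRd
[4] P0: load  L1 | P0:S(72), P1:O(72) | bus: none
[5] P0: load  L1 | P0:S(72), P1:O(72) | bus: none
[6] P1: store L1 := 61 | P0:I, P1:M(61) | bus: BusUpgr
[7] P1: load  L1 | P0:I, P1:M(61) | bus: none
[8] P1: store L1 := 75 | P0:I, P1:M(75) | bus: none
[9] P0: load  L1 | P0:S(75), P1:O(75) | bus: BusRd
[10] P0: store L1 := 73 | P0:M(73), P1:I | bus: BusUpgr,Flush
[11] P1: store L1 := 57 | P0:I, P1:M(57) | bus: BusRdX,Flush
[12] P1: store L1 := 63 | P0:I, P1:M(63) | bus: none
[13] P0: store L1 := 60 | P0:M(60), P1:I | bus: BusRdX,Flush
[14] P0: store L1 := 62 | P0:M(62), P1:I | bus: none
[15] P0: load  L1 | P0:M(62), P1:I | bus: none
[16] P1: load  L1 | P0:O(62), P1:S(62) | bus: BusRd
[17] P0: load  L1 | P0:O(62), P1:S(62) | bus: none
[18] P0: store L1 := 1 | P0:M(1), P1:I | bus: BusUpgr
[19] P0: store L1 := 8 | P0:M(8), P1:I | bus: none
[20] P0: load  L1 | P0:M(8), P1:I | bus: none
[21] P0: store L1 := 90 | P0:M(90), P1:I | bus: none
[22] P1: load  L1 | P0:O(90), P1:S(90) | bus: BusRd
[23] P1: load  L1 | P0:O(90), P1:S(90) | bus: none
[24] P0: store L1 := 49 | P0:M(49), P1:I | bus: BusUpgr
[25] P1: store L5 := 66 | P0:I, P1:M(66) | bus: BusRdX
[26] P0: store L2 := 43 | P0:M(43), P1:I | bus: BusRdX
[27] P1: load  L4 | P0:I, P1:E(0) | bus: BusRd
[28] P0: load  L5 | P0:S(66), P1:O(66) | bus: BusRd

memory[L5] = 40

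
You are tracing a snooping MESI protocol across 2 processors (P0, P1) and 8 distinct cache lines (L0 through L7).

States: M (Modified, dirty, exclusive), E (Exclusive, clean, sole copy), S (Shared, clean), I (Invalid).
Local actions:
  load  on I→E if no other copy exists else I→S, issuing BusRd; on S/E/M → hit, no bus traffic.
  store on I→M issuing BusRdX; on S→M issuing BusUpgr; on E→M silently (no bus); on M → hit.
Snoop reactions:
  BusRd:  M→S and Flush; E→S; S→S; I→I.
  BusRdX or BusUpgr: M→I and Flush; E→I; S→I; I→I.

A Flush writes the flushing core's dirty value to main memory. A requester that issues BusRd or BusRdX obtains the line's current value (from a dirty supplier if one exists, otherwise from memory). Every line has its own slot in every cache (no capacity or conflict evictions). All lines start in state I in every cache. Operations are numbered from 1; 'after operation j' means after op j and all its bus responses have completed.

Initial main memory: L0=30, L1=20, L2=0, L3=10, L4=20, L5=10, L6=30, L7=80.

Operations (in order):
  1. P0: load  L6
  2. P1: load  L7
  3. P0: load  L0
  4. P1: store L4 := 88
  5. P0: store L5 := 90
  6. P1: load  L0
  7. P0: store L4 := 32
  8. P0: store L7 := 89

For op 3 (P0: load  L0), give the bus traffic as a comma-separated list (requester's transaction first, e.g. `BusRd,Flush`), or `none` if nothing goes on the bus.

bus = BusRd

[1] P0: load  L6 | P0:E(30), P1:I | bus: BusRd
[2] P1: load  L7 | P0:I, P1:E(80) | bus: BusRd
[3] P0: load  L0 | P0:E(30), P1:I | bus: BusRd
[4] P1: store L4 := 88 | P0:I, P1:M(88) | bus: BusRdX
[5] P0: store L5 := 90 | P0:M(90), P1:I | bus: BusRdX
[6] P1: load  L0 | P0:S(30), P1:S(30) | bus: BusRd
[7] P0: store L4 := 32 | P0:M(32), P1:I | bus: BusRdX,Flush
[8] P0: store L7 := 89 | P0:M(89), P1:I | bus: BusRdX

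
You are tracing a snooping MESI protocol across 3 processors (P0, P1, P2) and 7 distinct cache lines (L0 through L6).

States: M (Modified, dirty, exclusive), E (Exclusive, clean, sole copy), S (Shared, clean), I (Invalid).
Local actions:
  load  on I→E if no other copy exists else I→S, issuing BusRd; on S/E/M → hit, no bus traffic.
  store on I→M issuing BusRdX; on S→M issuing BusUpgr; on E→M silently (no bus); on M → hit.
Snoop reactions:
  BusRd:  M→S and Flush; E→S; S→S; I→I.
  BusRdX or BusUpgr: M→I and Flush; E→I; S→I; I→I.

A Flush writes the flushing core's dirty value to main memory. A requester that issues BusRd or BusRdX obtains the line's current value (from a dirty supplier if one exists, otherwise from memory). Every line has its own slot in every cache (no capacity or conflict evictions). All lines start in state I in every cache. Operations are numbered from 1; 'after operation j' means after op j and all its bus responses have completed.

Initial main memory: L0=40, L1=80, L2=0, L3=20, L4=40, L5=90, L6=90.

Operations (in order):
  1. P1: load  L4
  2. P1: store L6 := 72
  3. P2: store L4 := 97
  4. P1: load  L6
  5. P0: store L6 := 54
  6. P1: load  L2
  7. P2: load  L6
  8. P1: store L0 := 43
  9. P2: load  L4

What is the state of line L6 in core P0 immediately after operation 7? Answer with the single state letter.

state = S

1. P1: load  L4  bus=[BusRd]  L4: P0=I P1=E P2=I  mem[L4]=40
2. P1: store L6 := 72  bus=[BusRdX]  L6: P0=I P1=M P2=I  mem[L6]=90
3. P2: store L4 := 97  bus=[BusRdX]  L4: P0=I P1=I P2=M  mem[L4]=40
4. P1: load  L6  bus=[-]  L6: P0=I P1=M P2=I  mem[L6]=90
5. P0: store L6 := 54  bus=[BusRdX,Flush]  L6: P0=M P1=I P2=I  mem[L6]=72
6. P1: load  L2  bus=[BusRd]  L2: P0=I P1=E P2=I  mem[L2]=0
7. P2: load  L6  bus=[BusRd,Flush]  L6: P0=S P1=I P2=S  mem[L6]=54
8. P1: store L0 := 43  bus=[BusRdX]  L0: P0=I P1=M P2=I  mem[L0]=40
9. P2: load  L4  bus=[-]  L4: P0=I P1=I P2=M  mem[L4]=40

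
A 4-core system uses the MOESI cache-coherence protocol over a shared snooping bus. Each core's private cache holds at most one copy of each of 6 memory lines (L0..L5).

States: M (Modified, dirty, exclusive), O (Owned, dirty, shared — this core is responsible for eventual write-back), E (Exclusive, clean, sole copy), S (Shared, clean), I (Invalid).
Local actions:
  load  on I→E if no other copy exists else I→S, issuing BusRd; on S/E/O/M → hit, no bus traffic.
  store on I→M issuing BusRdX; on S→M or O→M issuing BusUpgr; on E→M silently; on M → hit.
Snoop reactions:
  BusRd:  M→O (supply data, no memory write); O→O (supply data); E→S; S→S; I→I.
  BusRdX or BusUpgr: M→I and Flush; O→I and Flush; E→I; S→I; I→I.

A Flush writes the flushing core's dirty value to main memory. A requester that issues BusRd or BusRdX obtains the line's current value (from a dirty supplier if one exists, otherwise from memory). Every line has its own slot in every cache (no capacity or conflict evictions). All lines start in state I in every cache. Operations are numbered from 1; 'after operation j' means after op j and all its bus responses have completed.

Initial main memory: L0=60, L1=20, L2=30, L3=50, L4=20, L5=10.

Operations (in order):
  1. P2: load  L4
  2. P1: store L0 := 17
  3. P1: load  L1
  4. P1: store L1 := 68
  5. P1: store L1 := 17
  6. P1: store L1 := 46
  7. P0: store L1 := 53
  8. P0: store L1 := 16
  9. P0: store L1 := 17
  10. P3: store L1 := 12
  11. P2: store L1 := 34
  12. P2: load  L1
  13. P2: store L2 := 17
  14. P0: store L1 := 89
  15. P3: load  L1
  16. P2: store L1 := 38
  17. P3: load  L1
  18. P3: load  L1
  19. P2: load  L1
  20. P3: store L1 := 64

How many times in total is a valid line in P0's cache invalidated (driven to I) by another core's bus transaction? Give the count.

[1] P2: load  L4 | P0:I, P1:I, P2:E(20), P3:I | bus: BusRd
[2] P1: store L0 := 17 | P0:I, P1:M(17), P2:I, P3:I | bus: BusRdX
[3] P1: load  L1 | P0:I, P1:E(20), P2:I, P3:I | bus: BusRd
[4] P1: store L1 := 68 | P0:I, P1:M(68), P2:I, P3:I | bus: none
[5] P1: store L1 := 17 | P0:I, P1:M(17), P2:I, P3:I | bus: none
[6] P1: store L1 := 46 | P0:I, P1:M(46), P2:I, P3:I | bus: none
[7] P0: store L1 := 53 | P0:M(53), P1:I, P2:I, P3:I | bus: BusRdX,Flush
[8] P0: store L1 := 16 | P0:M(16), P1:I, P2:I, P3:I | bus: none
[9] P0: store L1 := 17 | P0:M(17), P1:I, P2:I, P3:I | bus: none
[10] P3: store L1 := 12 | P0:I, P1:I, P2:I, P3:M(12) | bus: BusRdX,Flush
[11] P2: store L1 := 34 | P0:I, P1:I, P2:M(34), P3:I | bus: BusRdX,Flush
[12] P2: load  L1 | P0:I, P1:I, P2:M(34), P3:I | bus: none
[13] P2: store L2 := 17 | P0:I, P1:I, P2:M(17), P3:I | bus: BusRdX
[14] P0: store L1 := 89 | P0:M(89), P1:I, P2:I, P3:I | bus: BusRdX,Flush
[15] P3: load  L1 | P0:O(89), P1:I, P2:I, P3:S(89) | bus: BusRd
[16] P2: store L1 := 38 | P0:I, P1:I, P2:M(38), P3:I | bus: BusRdX,Flush
[17] P3: load  L1 | P0:I, P1:I, P2:O(38), P3:S(38) | bus: BusRd
[18] P3: load  L1 | P0:I, P1:I, P2:O(38), P3:S(38) | bus: none
[19] P2: load  L1 | P0:I, P1:I, P2:O(38), P3:S(38) | bus: none
[20] P3: store L1 := 64 | P0:I, P1:I, P2:I, P3:M(64) | bus: BusUpgr,Flush

invalidations = 2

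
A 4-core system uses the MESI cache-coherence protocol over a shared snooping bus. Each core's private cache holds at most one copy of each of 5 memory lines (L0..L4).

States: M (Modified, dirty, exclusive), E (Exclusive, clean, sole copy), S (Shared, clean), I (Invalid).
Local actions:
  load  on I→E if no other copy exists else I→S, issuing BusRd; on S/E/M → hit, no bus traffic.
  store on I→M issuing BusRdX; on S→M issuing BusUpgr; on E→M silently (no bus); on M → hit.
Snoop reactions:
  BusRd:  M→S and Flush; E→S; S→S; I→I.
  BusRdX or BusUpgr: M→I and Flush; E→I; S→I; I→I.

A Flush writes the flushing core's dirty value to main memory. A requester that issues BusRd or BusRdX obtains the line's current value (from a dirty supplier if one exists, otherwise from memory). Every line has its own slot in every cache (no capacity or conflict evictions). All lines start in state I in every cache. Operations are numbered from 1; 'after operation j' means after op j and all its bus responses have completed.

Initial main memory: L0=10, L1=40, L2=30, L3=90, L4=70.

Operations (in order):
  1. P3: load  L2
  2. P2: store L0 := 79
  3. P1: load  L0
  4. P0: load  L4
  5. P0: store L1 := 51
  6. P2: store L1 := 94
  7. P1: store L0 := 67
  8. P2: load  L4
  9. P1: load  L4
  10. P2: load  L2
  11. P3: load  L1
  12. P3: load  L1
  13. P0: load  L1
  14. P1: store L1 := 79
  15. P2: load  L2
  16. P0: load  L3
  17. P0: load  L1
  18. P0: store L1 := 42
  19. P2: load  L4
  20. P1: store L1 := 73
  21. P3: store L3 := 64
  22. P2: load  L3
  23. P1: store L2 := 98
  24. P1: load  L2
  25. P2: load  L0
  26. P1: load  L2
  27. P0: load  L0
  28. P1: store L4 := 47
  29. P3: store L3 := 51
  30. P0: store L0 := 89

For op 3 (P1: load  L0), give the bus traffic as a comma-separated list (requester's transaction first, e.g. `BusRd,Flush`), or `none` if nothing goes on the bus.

bus = BusRd,Flush

step 1: P3: load  L2  ⟶  IIIE  (L2)  txn=BusRd  M[L2]=30
step 2: P2: store L0 := 79  ⟶  IIMI  (L0)  txn=BusRdX  M[L0]=10
step 3: P1: load  L0  ⟶  ISSI  (L0)  txn=BusRd+Flush  M[L0]=79
step 4: P0: load  L4  ⟶  EIII  (L4)  txn=BusRd  M[L4]=70
step 5: P0: store L1 := 51  ⟶  MIII  (L1)  txn=BusRdX  M[L1]=40
step 6: P2: store L1 := 94  ⟶  IIMI  (L1)  txn=BusRdX+Flush  M[L1]=51
step 7: P1: store L0 := 67  ⟶  IMII  (L0)  txn=BusUpgr  M[L0]=79
step 8: P2: load  L4  ⟶  SISI  (L4)  txn=BusRd  M[L4]=70
step 9: P1: load  L4  ⟶  SSSI  (L4)  txn=BusRd  M[L4]=70
step 10: P2: load  L2  ⟶  IISS  (L2)  txn=BusRd  M[L2]=30
step 11: P3: load  L1  ⟶  IISS  (L1)  txn=BusRd+Flush  M[L1]=94
step 12: P3: load  L1  ⟶  IISS  (L1)  txn=∅  M[L1]=94
step 13: P0: load  L1  ⟶  SISS  (L1)  txn=BusRd  M[L1]=94
step 14: P1: store L1 := 79  ⟶  IMII  (L1)  txn=BusRdX  M[L1]=94
step 15: P2: load  L2  ⟶  IISS  (L2)  txn=∅  M[L2]=30
step 16: P0: load  L3  ⟶  EIII  (L3)  txn=BusRd  M[L3]=90
step 17: P0: load  L1  ⟶  SSII  (L1)  txn=BusRd+Flush  M[L1]=79
step 18: P0: store L1 := 42  ⟶  MIII  (L1)  txn=BusUpgr  M[L1]=79
step 19: P2: load  L4  ⟶  SSSI  (L4)  txn=∅  M[L4]=70
step 20: P1: store L1 := 73  ⟶  IMII  (L1)  txn=BusRdX+Flush  M[L1]=42
step 21: P3: store L3 := 64  ⟶  IIIM  (L3)  txn=BusRdX  M[L3]=90
step 22: P2: load  L3  ⟶  IISS  (L3)  txn=BusRd+Flush  M[L3]=64
step 23: P1: store L2 := 98  ⟶  IMII  (L2)  txn=BusRdX  M[L2]=30
step 24: P1: load  L2  ⟶  IMII  (L2)  txn=∅  M[L2]=30
step 25: P2: load  L0  ⟶  ISSI  (L0)  txn=BusRd+Flush  M[L0]=67
step 26: P1: load  L2  ⟶  IMII  (L2)  txn=∅  M[L2]=30
step 27: P0: load  L0  ⟶  SSSI  (L0)  txn=BusRd  M[L0]=67
step 28: P1: store L4 := 47  ⟶  IMII  (L4)  txn=BusUpgr  M[L4]=70
step 29: P3: store L3 := 51  ⟶  IIIM  (L3)  txn=BusUpgr  M[L3]=64
step 30: P0: store L0 := 89  ⟶  MIII  (L0)  txn=BusUpgr  M[L0]=67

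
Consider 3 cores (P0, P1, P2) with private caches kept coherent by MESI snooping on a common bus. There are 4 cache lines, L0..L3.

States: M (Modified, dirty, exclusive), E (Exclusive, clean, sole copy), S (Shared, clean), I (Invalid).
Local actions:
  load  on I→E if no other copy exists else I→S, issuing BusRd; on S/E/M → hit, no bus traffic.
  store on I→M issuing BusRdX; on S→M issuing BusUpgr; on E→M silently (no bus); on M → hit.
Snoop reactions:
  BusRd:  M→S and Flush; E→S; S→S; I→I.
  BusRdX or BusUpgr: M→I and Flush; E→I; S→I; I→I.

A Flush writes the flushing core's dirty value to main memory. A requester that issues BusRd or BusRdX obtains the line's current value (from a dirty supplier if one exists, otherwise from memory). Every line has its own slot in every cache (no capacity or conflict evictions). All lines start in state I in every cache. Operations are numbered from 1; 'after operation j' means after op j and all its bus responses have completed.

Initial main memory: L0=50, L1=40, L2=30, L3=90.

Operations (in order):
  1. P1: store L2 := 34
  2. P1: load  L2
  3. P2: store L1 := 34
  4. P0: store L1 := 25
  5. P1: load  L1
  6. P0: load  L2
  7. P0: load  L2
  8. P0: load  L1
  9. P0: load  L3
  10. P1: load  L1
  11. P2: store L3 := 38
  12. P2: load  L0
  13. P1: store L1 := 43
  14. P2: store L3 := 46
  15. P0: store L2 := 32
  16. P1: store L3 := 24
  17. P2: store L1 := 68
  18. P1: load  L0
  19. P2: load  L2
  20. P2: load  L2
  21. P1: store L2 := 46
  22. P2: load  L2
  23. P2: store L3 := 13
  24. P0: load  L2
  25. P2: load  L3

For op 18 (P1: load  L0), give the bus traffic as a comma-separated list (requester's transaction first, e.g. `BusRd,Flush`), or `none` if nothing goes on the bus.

[1] P1: store L2 := 34 | P0:I, P1:M(34), P2:I | bus: BusRdX
[2] P1: load  L2 | P0:I, P1:M(34), P2:I | bus: none
[3] P2: store L1 := 34 | P0:I, P1:I, P2:M(34) | bus: BusRdX
[4] P0: store L1 := 25 | P0:M(25), P1:I, P2:I | bus: BusRdX,Flush
[5] P1: load  L1 | P0:S(25), P1:S(25), P2:I | bus: BusRd,Flush
[6] P0: load  L2 | P0:S(34), P1:S(34), P2:I | bus: BusRd,Flush
[7] P0: load  L2 | P0:S(34), P1:S(34), P2:I | bus: none
[8] P0: load  L1 | P0:S(25), P1:S(25), P2:I | bus: none
[9] P0: load  L3 | P0:E(90), P1:I, P2:I | bus: BusRd
[10] P1: load  L1 | P0:S(25), P1:S(25), P2:I | bus: none
[11] P2: store L3 := 38 | P0:I, P1:I, P2:M(38) | bus: BusRdX
[12] P2: load  L0 | P0:I, P1:I, P2:E(50) | bus: BusRd
[13] P1: store L1 := 43 | P0:I, P1:M(43), P2:I | bus: BusUpgr
[14] P2: store L3 := 46 | P0:I, P1:I, P2:M(46) | bus: none
[15] P0: store L2 := 32 | P0:M(32), P1:I, P2:I | bus: BusUpgr
[16] P1: store L3 := 24 | P0:I, P1:M(24), P2:I | bus: BusRdX,Flush
[17] P2: store L1 := 68 | P0:I, P1:I, P2:M(68) | bus: BusRdX,Flush
[18] P1: load  L0 | P0:I, P1:S(50), P2:S(50) | bus: BusRd
[19] P2: load  L2 | P0:S(32), P1:I, P2:S(32) | bus: BusRd,Flush
[20] P2: load  L2 | P0:S(32), P1:I, P2:S(32) | bus: none
[21] P1: store L2 := 46 | P0:I, P1:M(46), P2:I | bus: BusRdX
[22] P2: load  L2 | P0:I, P1:S(46), P2:S(46) | bus: BusRd,Flush
[23] P2: store L3 := 13 | P0:I, P1:I, P2:M(13) | bus: BusRdX,Flush
[24] P0: load  L2 | P0:S(46), P1:S(46), P2:S(46) | bus: BusRd
[25] P2: load  L3 | P0:I, P1:I, P2:M(13) | bus: none

bus = BusRd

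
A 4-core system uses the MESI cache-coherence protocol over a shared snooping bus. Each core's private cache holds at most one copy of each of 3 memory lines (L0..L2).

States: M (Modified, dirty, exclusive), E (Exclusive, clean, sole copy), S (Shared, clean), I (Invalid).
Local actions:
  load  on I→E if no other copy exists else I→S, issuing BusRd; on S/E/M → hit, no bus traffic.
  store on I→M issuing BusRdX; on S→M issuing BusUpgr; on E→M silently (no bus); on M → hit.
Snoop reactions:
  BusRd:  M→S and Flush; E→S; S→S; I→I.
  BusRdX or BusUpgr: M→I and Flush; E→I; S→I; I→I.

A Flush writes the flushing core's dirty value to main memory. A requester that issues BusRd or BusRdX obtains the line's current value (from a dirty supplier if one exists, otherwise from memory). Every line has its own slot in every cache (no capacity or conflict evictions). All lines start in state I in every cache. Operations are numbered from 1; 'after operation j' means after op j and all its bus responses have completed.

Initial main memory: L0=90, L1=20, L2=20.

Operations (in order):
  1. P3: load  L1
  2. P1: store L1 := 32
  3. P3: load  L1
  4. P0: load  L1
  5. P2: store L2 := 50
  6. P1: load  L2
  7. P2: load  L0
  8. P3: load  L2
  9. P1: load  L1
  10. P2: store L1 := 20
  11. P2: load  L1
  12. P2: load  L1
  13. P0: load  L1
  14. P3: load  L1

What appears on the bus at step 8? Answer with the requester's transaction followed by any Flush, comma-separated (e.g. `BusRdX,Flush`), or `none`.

bus = BusRd

[1] P3: load  L1 | P0:I, P1:I, P2:I, P3:E(20) | bus: BusRd
[2] P1: store L1 := 32 | P0:I, P1:M(32), P2:I, P3:I | bus: BusRdX
[3] P3: load  L1 | P0:I, P1:S(32), P2:I, P3:S(32) | bus: BusRd,Flush
[4] P0: load  L1 | P0:S(32), P1:S(32), P2:I, P3:S(32) | bus: BusRd
[5] P2: store L2 := 50 | P0:I, P1:I, P2:M(50), P3:I | bus: BusRdX
[6] P1: load  L2 | P0:I, P1:S(50), P2:S(50), P3:I | bus: BusRd,Flush
[7] P2: load  L0 | P0:I, P1:I, P2:E(90), P3:I | bus: BusRd
[8] P3: load  L2 | P0:I, P1:S(50), P2:S(50), P3:S(50) | bus: BusRd
[9] P1: load  L1 | P0:S(32), P1:S(32), P2:I, P3:S(32) | bus: none
[10] P2: store L1 := 20 | P0:I, P1:I, P2:M(20), P3:I | bus: BusRdX
[11] P2: load  L1 | P0:I, P1:I, P2:M(20), P3:I | bus: none
[12] P2: load  L1 | P0:I, P1:I, P2:M(20), P3:I | bus: none
[13] P0: load  L1 | P0:S(20), P1:I, P2:S(20), P3:I | bus: BusRd,Flush
[14] P3: load  L1 | P0:S(20), P1:I, P2:S(20), P3:S(20) | bus: BusRd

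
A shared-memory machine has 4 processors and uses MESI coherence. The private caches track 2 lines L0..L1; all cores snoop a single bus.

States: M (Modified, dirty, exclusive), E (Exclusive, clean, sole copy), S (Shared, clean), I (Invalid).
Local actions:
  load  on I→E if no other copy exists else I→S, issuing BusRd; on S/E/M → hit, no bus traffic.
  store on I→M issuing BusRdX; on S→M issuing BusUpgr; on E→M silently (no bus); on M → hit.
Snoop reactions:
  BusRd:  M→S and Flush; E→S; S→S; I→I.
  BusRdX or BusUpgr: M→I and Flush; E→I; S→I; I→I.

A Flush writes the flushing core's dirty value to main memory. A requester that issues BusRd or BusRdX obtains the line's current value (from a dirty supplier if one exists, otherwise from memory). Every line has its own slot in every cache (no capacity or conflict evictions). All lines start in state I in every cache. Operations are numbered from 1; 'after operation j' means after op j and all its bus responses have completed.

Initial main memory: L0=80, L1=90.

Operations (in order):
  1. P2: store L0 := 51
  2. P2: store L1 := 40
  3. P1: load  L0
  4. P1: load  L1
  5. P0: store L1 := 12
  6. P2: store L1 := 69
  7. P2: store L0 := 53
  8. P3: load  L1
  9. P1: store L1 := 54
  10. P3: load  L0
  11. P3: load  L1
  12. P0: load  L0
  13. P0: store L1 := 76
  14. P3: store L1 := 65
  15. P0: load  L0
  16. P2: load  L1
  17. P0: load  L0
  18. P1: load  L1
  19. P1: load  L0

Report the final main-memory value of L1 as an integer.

step 1: P2: store L0 := 51  ⟶  IIMI  (L0)  txn=BusRdX  M[L0]=80
step 2: P2: store L1 := 40  ⟶  IIMI  (L1)  txn=BusRdX  M[L1]=90
step 3: P1: load  L0  ⟶  ISSI  (L0)  txn=BusRd+Flush  M[L0]=51
step 4: P1: load  L1  ⟶  ISSI  (L1)  txn=BusRd+Flush  M[L1]=40
step 5: P0: store L1 := 12  ⟶  MIII  (L1)  txn=BusRdX  M[L1]=40
step 6: P2: store L1 := 69  ⟶  IIMI  (L1)  txn=BusRdX+Flush  M[L1]=12
step 7: P2: store L0 := 53  ⟶  IIMI  (L0)  txn=BusUpgr  M[L0]=51
step 8: P3: load  L1  ⟶  IISS  (L1)  txn=BusRd+Flush  M[L1]=69
step 9: P1: store L1 := 54  ⟶  IMII  (L1)  txn=BusRdX  M[L1]=69
step 10: P3: load  L0  ⟶  IISS  (L0)  txn=BusRd+Flush  M[L0]=53
step 11: P3: load  L1  ⟶  ISIS  (L1)  txn=BusRd+Flush  M[L1]=54
step 12: P0: load  L0  ⟶  SISS  (L0)  txn=BusRd  M[L0]=53
step 13: P0: store L1 := 76  ⟶  MIII  (L1)  txn=BusRdX  M[L1]=54
step 14: P3: store L1 := 65  ⟶  IIIM  (L1)  txn=BusRdX+Flush  M[L1]=76
step 15: P0: load  L0  ⟶  SISS  (L0)  txn=∅  M[L0]=53
step 16: P2: load  L1  ⟶  IISS  (L1)  txn=BusRd+Flush  M[L1]=65
step 17: P0: load  L0  ⟶  SISS  (L0)  txn=∅  M[L0]=53
step 18: P1: load  L1  ⟶  ISSS  (L1)  txn=BusRd  M[L1]=65
step 19: P1: load  L0  ⟶  SSSS  (L0)  txn=BusRd  M[L0]=53

memory[L1] = 65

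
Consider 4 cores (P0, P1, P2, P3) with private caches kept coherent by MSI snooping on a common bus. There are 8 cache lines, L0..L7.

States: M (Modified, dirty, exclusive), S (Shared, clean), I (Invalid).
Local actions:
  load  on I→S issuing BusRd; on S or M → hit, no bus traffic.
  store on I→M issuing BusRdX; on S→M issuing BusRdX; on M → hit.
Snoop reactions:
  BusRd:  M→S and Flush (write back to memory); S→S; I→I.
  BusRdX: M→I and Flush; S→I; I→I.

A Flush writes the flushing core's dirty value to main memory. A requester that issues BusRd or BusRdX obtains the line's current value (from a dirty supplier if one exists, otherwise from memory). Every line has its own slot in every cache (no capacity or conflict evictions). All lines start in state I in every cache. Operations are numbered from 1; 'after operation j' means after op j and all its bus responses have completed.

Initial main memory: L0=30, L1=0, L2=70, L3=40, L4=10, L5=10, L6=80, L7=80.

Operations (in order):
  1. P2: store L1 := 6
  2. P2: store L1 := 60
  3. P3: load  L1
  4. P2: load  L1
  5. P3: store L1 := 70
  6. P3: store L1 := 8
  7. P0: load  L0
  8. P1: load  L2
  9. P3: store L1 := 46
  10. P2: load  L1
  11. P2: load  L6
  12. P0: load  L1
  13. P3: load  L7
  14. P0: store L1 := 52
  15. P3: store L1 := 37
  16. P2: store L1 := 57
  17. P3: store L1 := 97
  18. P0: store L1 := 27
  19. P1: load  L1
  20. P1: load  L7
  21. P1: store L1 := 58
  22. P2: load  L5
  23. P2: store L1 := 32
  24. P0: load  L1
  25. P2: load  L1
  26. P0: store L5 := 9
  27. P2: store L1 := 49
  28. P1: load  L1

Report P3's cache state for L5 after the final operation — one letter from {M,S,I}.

  op1 P2: store L1 := 6 → I/I/M/I on L1; bus BusRdX; mem=0
  op2 P2: store L1 := 60 → I/I/M/I on L1; bus (none); mem=0
  op3 P3: load  L1 → I/I/S/S on L1; bus BusRd Flush; mem=60
  op4 P2: load  L1 → I/I/S/S on L1; bus (none); mem=60
  op5 P3: store L1 := 70 → I/I/I/M on L1; bus BusRdX; mem=60
  op6 P3: store L1 := 8 → I/I/I/M on L1; bus (none); mem=60
  op7 P0: load  L0 → S/I/I/I on L0; bus BusRd; mem=30
  op8 P1: load  L2 → I/S/I/I on L2; bus BusRd; mem=70
  op9 P3: store L1 := 46 → I/I/I/M on L1; bus (none); mem=60
  op10 P2: load  L1 → I/I/S/S on L1; bus BusRd Flush; mem=46
  op11 P2: load  L6 → I/I/S/I on L6; bus BusRd; mem=80
  op12 P0: load  L1 → S/I/S/S on L1; bus BusRd; mem=46
  op13 P3: load  L7 → I/I/I/S on L7; bus BusRd; mem=80
  op14 P0: store L1 := 52 → M/I/I/I on L1; bus BusRdX; mem=46
  op15 P3: store L1 := 37 → I/I/I/M on L1; bus BusRdX Flush; mem=52
  op16 P2: store L1 := 57 → I/I/M/I on L1; bus BusRdX Flush; mem=37
  op17 P3: store L1 := 97 → I/I/I/M on L1; bus BusRdX Flush; mem=57
  op18 P0: store L1 := 27 → M/I/I/I on L1; bus BusRdX Flush; mem=97
  op19 P1: load  L1 → S/S/I/I on L1; bus BusRd Flush; mem=27
  op20 P1: load  L7 → I/S/I/S on L7; bus BusRd; mem=80
  op21 P1: store L1 := 58 → I/M/I/I on L1; bus BusRdX; mem=27
  op22 P2: load  L5 → I/I/S/I on L5; bus BusRd; mem=10
  op23 P2: store L1 := 32 → I/I/M/I on L1; bus BusRdX Flush; mem=58
  op24 P0: load  L1 → S/I/S/I on L1; bus BusRd Flush; mem=32
  op25 P2: load  L1 → S/I/S/I on L1; bus (none); mem=32
  op26 P0: store L5 := 9 → M/I/I/I on L5; bus BusRdX; mem=10
  op27 P2: store L1 := 49 → I/I/M/I on L1; bus BusRdX; mem=32
  op28 P1: load  L1 → I/S/S/I on L1; bus BusRd Flush; mem=49

state = I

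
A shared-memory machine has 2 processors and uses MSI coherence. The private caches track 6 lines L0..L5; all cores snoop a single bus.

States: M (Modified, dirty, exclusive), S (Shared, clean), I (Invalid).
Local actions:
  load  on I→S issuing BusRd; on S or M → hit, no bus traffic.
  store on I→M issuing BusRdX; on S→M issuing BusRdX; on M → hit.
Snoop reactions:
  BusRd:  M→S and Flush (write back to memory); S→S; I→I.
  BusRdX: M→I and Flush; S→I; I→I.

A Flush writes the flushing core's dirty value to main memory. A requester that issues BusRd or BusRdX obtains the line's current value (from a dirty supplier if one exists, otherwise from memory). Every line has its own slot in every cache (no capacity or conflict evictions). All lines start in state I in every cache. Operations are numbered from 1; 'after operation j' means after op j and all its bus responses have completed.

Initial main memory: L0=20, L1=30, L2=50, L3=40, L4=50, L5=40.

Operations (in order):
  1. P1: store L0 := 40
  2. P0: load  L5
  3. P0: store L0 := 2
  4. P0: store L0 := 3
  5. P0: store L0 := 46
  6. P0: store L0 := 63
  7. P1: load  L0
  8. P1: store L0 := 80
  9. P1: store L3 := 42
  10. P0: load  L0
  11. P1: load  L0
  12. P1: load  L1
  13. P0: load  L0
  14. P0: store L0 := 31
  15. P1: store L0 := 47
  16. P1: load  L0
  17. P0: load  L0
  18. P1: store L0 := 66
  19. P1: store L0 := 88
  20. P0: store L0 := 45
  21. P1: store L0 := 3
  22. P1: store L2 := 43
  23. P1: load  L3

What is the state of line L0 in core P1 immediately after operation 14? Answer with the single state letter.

state = I

  op1 P1: store L0 := 40 → I/M on L0; bus BusRdX; mem=20
  op2 P0: load  L5 → S/I on L5; bus BusRd; mem=40
  op3 P0: store L0 := 2 → M/I on L0; bus BusRdX Flush; mem=40
  op4 P0: store L0 := 3 → M/I on L0; bus (none); mem=40
  op5 P0: store L0 := 46 → M/I on L0; bus (none); mem=40
  op6 P0: store L0 := 63 → M/I on L0; bus (none); mem=40
  op7 P1: load  L0 → S/S on L0; bus BusRd Flush; mem=63
  op8 P1: store L0 := 80 → I/M on L0; bus BusRdX; mem=63
  op9 P1: store L3 := 42 → I/M on L3; bus BusRdX; mem=40
  op10 P0: load  L0 → S/S on L0; bus BusRd Flush; mem=80
  op11 P1: load  L0 → S/S on L0; bus (none); mem=80
  op12 P1: load  L1 → I/S on L1; bus BusRd; mem=30
  op13 P0: load  L0 → S/S on L0; bus (none); mem=80
  op14 P0: store L0 := 31 → M/I on L0; bus BusRdX; mem=80
  op15 P1: store L0 := 47 → I/M on L0; bus BusRdX Flush; mem=31
  op16 P1: load  L0 → I/M on L0; bus (none); mem=31
  op17 P0: load  L0 → S/S on L0; bus BusRd Flush; mem=47
  op18 P1: store L0 := 66 → I/M on L0; bus BusRdX; mem=47
  op19 P1: store L0 := 88 → I/M on L0; bus (none); mem=47
  op20 P0: store L0 := 45 → M/I on L0; bus BusRdX Flush; mem=88
  op21 P1: store L0 := 3 → I/M on L0; bus BusRdX Flush; mem=45
  op22 P1: store L2 := 43 → I/M on L2; bus BusRdX; mem=50
  op23 P1: load  L3 → I/M on L3; bus (none); mem=40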